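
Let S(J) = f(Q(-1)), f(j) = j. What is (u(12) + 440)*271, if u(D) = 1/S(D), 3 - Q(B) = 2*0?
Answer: 357991/3 ≈ 1.1933e+5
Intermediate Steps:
Q(B) = 3 (Q(B) = 3 - 2*0 = 3 - 1*0 = 3 + 0 = 3)
S(J) = 3
u(D) = ⅓ (u(D) = 1/3 = ⅓)
(u(12) + 440)*271 = (⅓ + 440)*271 = (1321/3)*271 = 357991/3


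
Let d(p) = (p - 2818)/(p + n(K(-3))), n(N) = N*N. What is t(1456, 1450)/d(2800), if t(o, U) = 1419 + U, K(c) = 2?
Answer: -4022338/9 ≈ -4.4693e+5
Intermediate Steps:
n(N) = N**2
d(p) = (-2818 + p)/(4 + p) (d(p) = (p - 2818)/(p + 2**2) = (-2818 + p)/(p + 4) = (-2818 + p)/(4 + p))
t(1456, 1450)/d(2800) = (1419 + 1450)/(((-2818 + 2800)/(4 + 2800))) = 2869/((-18/2804)) = 2869/(((1/2804)*(-18))) = 2869/(-9/1402) = 2869*(-1402/9) = -4022338/9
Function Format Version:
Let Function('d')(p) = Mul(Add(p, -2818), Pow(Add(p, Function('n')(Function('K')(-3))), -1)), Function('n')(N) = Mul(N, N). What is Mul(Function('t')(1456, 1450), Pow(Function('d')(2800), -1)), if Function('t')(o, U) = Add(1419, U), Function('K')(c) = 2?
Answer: Rational(-4022338, 9) ≈ -4.4693e+5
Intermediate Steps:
Function('n')(N) = Pow(N, 2)
Function('d')(p) = Mul(Pow(Add(4, p), -1), Add(-2818, p)) (Function('d')(p) = Mul(Add(p, -2818), Pow(Add(p, Pow(2, 2)), -1)) = Mul(Add(-2818, p), Pow(Add(p, 4), -1)) = Mul(Add(-2818, p), Pow(Add(4, p), -1)) = Mul(Pow(Add(4, p), -1), Add(-2818, p)))
Mul(Function('t')(1456, 1450), Pow(Function('d')(2800), -1)) = Mul(Add(1419, 1450), Pow(Mul(Pow(Add(4, 2800), -1), Add(-2818, 2800)), -1)) = Mul(2869, Pow(Mul(Pow(2804, -1), -18), -1)) = Mul(2869, Pow(Mul(Rational(1, 2804), -18), -1)) = Mul(2869, Pow(Rational(-9, 1402), -1)) = Mul(2869, Rational(-1402, 9)) = Rational(-4022338, 9)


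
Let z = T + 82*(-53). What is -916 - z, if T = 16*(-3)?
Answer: 3478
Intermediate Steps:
T = -48
z = -4394 (z = -48 + 82*(-53) = -48 - 4346 = -4394)
-916 - z = -916 - 1*(-4394) = -916 + 4394 = 3478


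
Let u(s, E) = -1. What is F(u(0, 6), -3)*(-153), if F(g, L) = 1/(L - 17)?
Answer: 153/20 ≈ 7.6500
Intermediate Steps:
F(g, L) = 1/(-17 + L)
F(u(0, 6), -3)*(-153) = -153/(-17 - 3) = -153/(-20) = -1/20*(-153) = 153/20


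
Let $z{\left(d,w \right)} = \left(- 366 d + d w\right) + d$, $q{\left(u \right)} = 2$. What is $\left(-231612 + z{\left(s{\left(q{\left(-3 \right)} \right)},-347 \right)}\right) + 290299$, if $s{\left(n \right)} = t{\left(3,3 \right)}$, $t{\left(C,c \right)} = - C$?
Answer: $60823$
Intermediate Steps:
$s{\left(n \right)} = -3$ ($s{\left(n \right)} = \left(-1\right) 3 = -3$)
$z{\left(d,w \right)} = - 365 d + d w$
$\left(-231612 + z{\left(s{\left(q{\left(-3 \right)} \right)},-347 \right)}\right) + 290299 = \left(-231612 - 3 \left(-365 - 347\right)\right) + 290299 = \left(-231612 - -2136\right) + 290299 = \left(-231612 + 2136\right) + 290299 = -229476 + 290299 = 60823$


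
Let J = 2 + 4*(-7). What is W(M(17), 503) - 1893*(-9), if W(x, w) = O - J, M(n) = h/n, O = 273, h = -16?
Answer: 17336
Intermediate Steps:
J = -26 (J = 2 - 28 = -26)
M(n) = -16/n
W(x, w) = 299 (W(x, w) = 273 - 1*(-26) = 273 + 26 = 299)
W(M(17), 503) - 1893*(-9) = 299 - 1893*(-9) = 299 - 1*(-17037) = 299 + 17037 = 17336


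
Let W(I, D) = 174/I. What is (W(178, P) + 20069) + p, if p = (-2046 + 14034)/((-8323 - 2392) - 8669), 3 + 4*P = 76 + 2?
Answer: 8655794155/431294 ≈ 20069.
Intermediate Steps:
P = 75/4 (P = -¾ + (76 + 2)/4 = -¾ + (¼)*78 = -¾ + 39/2 = 75/4 ≈ 18.750)
p = -2997/4846 (p = 11988/(-10715 - 8669) = 11988/(-19384) = 11988*(-1/19384) = -2997/4846 ≈ -0.61845)
(W(178, P) + 20069) + p = (174/178 + 20069) - 2997/4846 = (174*(1/178) + 20069) - 2997/4846 = (87/89 + 20069) - 2997/4846 = 1786228/89 - 2997/4846 = 8655794155/431294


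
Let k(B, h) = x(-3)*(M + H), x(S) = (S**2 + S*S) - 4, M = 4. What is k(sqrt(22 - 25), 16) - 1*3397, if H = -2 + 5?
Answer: -3299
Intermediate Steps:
x(S) = -4 + 2*S**2 (x(S) = (S**2 + S**2) - 4 = 2*S**2 - 4 = -4 + 2*S**2)
H = 3
k(B, h) = 98 (k(B, h) = (-4 + 2*(-3)**2)*(4 + 3) = (-4 + 2*9)*7 = (-4 + 18)*7 = 14*7 = 98)
k(sqrt(22 - 25), 16) - 1*3397 = 98 - 1*3397 = 98 - 3397 = -3299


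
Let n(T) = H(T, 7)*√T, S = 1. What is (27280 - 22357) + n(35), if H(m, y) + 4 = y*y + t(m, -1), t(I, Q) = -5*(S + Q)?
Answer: 4923 + 45*√35 ≈ 5189.2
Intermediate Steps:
t(I, Q) = -5 - 5*Q (t(I, Q) = -5*(1 + Q) = -5 - 5*Q)
H(m, y) = -4 + y² (H(m, y) = -4 + (y*y + (-5 - 5*(-1))) = -4 + (y² + (-5 + 5)) = -4 + (y² + 0) = -4 + y²)
n(T) = 45*√T (n(T) = (-4 + 7²)*√T = (-4 + 49)*√T = 45*√T)
(27280 - 22357) + n(35) = (27280 - 22357) + 45*√35 = 4923 + 45*√35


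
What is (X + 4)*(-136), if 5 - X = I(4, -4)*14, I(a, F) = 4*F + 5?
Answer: -22168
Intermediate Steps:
I(a, F) = 5 + 4*F
X = 159 (X = 5 - (5 + 4*(-4))*14 = 5 - (5 - 16)*14 = 5 - (-11)*14 = 5 - 1*(-154) = 5 + 154 = 159)
(X + 4)*(-136) = (159 + 4)*(-136) = 163*(-136) = -22168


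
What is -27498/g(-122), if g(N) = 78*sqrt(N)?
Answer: 4583*I*sqrt(122)/1586 ≈ 31.917*I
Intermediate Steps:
-27498/g(-122) = -27498*(-I*sqrt(122)/9516) = -(-4583)*I*sqrt(122)/1586 = 4583*I*sqrt(122)/1586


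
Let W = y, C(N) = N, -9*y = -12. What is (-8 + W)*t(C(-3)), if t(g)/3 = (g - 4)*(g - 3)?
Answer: -840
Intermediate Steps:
y = 4/3 (y = -1/9*(-12) = 4/3 ≈ 1.3333)
W = 4/3 ≈ 1.3333
t(g) = 3*(-4 + g)*(-3 + g) (t(g) = 3*((g - 4)*(g - 3)) = 3*((-4 + g)*(-3 + g)) = 3*(-4 + g)*(-3 + g))
(-8 + W)*t(C(-3)) = (-8 + 4/3)*(36 - 21*(-3) + 3*(-3)**2) = -20*(36 + 63 + 3*9)/3 = -20*(36 + 63 + 27)/3 = -20/3*126 = -840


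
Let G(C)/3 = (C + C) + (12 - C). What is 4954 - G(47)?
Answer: 4777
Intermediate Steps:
G(C) = 36 + 3*C (G(C) = 3*((C + C) + (12 - C)) = 3*(2*C + (12 - C)) = 3*(12 + C) = 36 + 3*C)
4954 - G(47) = 4954 - (36 + 3*47) = 4954 - (36 + 141) = 4954 - 1*177 = 4954 - 177 = 4777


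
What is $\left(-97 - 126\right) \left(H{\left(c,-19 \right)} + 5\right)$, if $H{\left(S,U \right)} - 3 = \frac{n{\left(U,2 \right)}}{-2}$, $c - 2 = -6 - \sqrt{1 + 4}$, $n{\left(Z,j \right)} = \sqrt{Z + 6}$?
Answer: $-1784 + \frac{223 i \sqrt{13}}{2} \approx -1784.0 + 402.02 i$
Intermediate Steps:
$n{\left(Z,j \right)} = \sqrt{6 + Z}$
$c = -4 - \sqrt{5}$ ($c = 2 - \left(6 + \sqrt{1 + 4}\right) = 2 - \left(6 + \sqrt{5}\right) = -4 - \sqrt{5} \approx -6.2361$)
$H{\left(S,U \right)} = 3 - \frac{\sqrt{6 + U}}{2}$ ($H{\left(S,U \right)} = 3 + \frac{\sqrt{6 + U}}{-2} = 3 + \sqrt{6 + U} \left(- \frac{1}{2}\right) = 3 - \frac{\sqrt{6 + U}}{2}$)
$\left(-97 - 126\right) \left(H{\left(c,-19 \right)} + 5\right) = \left(-97 - 126\right) \left(\left(3 - \frac{\sqrt{6 - 19}}{2}\right) + 5\right) = - 223 \left(\left(3 - \frac{\sqrt{-13}}{2}\right) + 5\right) = - 223 \left(\left(3 - \frac{i \sqrt{13}}{2}\right) + 5\right) = - 223 \left(8 - \frac{i \sqrt{13}}{2}\right) = -1784 + \frac{223 i \sqrt{13}}{2}$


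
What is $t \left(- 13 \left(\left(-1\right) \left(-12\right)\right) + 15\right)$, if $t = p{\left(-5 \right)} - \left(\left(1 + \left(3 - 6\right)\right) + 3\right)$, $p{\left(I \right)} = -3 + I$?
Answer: $1269$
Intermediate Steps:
$t = -9$ ($t = \left(-3 - 5\right) - \left(\left(1 + \left(3 - 6\right)\right) + 3\right) = -8 - \left(\left(1 + \left(3 - 6\right)\right) + 3\right) = -8 - \left(\left(1 - 3\right) + 3\right) = -8 - \left(-2 + 3\right) = -8 - 1 = -9$)
$t \left(- 13 \left(\left(-1\right) \left(-12\right)\right) + 15\right) = - 9 \left(- 13 \left(\left(-1\right) \left(-12\right)\right) + 15\right) = - 9 \left(\left(-13\right) 12 + 15\right) = - 9 \left(-156 + 15\right) = \left(-9\right) \left(-141\right) = 1269$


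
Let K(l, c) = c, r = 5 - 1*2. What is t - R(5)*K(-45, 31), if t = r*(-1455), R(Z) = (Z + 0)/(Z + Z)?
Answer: -8761/2 ≈ -4380.5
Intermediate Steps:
r = 3 (r = 5 - 2 = 3)
R(Z) = 1/2 (R(Z) = Z/((2*Z)) = Z*(1/(2*Z)) = 1/2)
t = -4365 (t = 3*(-1455) = -4365)
t - R(5)*K(-45, 31) = -4365 - 31/2 = -8761/2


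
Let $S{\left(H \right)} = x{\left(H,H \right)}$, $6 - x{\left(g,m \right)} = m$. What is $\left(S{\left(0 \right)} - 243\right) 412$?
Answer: $-97644$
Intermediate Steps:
$x{\left(g,m \right)} = 6 - m$
$S{\left(H \right)} = 6 - H$
$\left(S{\left(0 \right)} - 243\right) 412 = \left(\left(6 - 0\right) - 243\right) 412 = \left(\left(6 + 0\right) - 243\right) 412 = \left(6 - 243\right) 412 = \left(-237\right) 412 = -97644$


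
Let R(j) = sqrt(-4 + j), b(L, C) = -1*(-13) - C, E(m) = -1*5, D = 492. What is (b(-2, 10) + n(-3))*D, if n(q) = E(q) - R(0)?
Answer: -984 - 984*I ≈ -984.0 - 984.0*I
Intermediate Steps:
E(m) = -5
b(L, C) = 13 - C
n(q) = -5 - 2*I (n(q) = -5 - sqrt(-4 + 0) = -5 - sqrt(-4) = -5 - 2*I)
(b(-2, 10) + n(-3))*D = ((13 - 1*10) + (-5 - 2*I))*492 = ((13 - 10) + (-5 - 2*I))*492 = (3 + (-5 - 2*I))*492 = (-2 - 2*I)*492 = -984 - 984*I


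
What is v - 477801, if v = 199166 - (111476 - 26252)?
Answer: -363859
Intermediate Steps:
v = 113942 (v = 199166 - 1*85224 = 199166 - 85224 = 113942)
v - 477801 = 113942 - 477801 = -363859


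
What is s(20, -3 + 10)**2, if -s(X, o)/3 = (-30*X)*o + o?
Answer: 158231241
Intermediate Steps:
s(X, o) = -3*o + 90*X*o (s(X, o) = -3*((-30*X)*o + o) = -3*(-30*X*o + o) = -3*(o - 30*X*o) = -3*o + 90*X*o)
s(20, -3 + 10)**2 = (3*(-3 + 10)*(-1 + 30*20))**2 = (3*7*(-1 + 600))**2 = (3*7*599)**2 = 12579**2 = 158231241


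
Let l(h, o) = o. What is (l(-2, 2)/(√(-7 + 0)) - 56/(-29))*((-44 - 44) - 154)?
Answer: -13552/29 + 484*I*√7/7 ≈ -467.31 + 182.93*I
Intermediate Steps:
(l(-2, 2)/(√(-7 + 0)) - 56/(-29))*((-44 - 44) - 154) = (2/(√(-7 + 0)) - 56/(-29))*((-44 - 44) - 154) = (2/(√(-7)) - 56*(-1/29))*(-88 - 154) = (2/((I*√7)) + 56/29)*(-242) = (2*(-I*√7/7) + 56/29)*(-242) = (-2*I*√7/7 + 56/29)*(-242) = (56/29 - 2*I*√7/7)*(-242) = -13552/29 + 484*I*√7/7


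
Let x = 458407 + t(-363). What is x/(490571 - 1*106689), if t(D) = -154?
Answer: 458253/383882 ≈ 1.1937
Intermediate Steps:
x = 458253 (x = 458407 - 154 = 458253)
x/(490571 - 1*106689) = 458253/(490571 - 1*106689) = 458253/(490571 - 106689) = 458253/383882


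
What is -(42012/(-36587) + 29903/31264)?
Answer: 219402107/1143855968 ≈ 0.19181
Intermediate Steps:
-(42012/(-36587) + 29903/31264) = -(42012*(-1/36587) + 29903*(1/31264)) = -(-42012/36587 + 29903/31264) = -1*(-219402107/1143855968) = 219402107/1143855968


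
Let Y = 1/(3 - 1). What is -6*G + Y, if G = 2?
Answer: -23/2 ≈ -11.500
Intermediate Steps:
Y = ½ (Y = 1/2 = ½ ≈ 0.50000)
-6*G + Y = -6*2 + ½ = -12 + ½ = -23/2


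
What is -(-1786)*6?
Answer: 10716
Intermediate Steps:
-(-1786)*6 = -1786*(-6) = 10716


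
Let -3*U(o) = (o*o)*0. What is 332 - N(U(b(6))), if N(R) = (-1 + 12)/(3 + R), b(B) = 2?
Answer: 985/3 ≈ 328.33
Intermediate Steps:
U(o) = 0 (U(o) = -o*o*0/3 = -o²*0/3 = -⅓*0 = 0)
N(R) = 11/(3 + R)
332 - N(U(b(6))) = 332 - 11/(3 + 0) = 332 - 11/3 = 985/3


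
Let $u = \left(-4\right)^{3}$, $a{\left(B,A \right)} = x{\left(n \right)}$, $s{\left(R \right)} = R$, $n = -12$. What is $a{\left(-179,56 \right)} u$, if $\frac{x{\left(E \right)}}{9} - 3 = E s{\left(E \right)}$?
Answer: $-84672$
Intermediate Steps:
$x{\left(E \right)} = 27 + 9 E^{2}$ ($x{\left(E \right)} = 27 + 9 E E = 27 + 9 E^{2}$)
$a{\left(B,A \right)} = 1323$ ($a{\left(B,A \right)} = 27 + 9 \left(-12\right)^{2} = 27 + 9 \cdot 144 = 27 + 1296 = 1323$)
$u = -64$
$a{\left(-179,56 \right)} u = 1323 \left(-64\right) = -84672$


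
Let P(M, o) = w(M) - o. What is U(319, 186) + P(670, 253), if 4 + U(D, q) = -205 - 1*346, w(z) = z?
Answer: -138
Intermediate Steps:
U(D, q) = -555 (U(D, q) = -4 + (-205 - 1*346) = -4 + (-205 - 346) = -4 - 551 = -555)
P(M, o) = M - o
U(319, 186) + P(670, 253) = -555 + (670 - 1*253) = -555 + (670 - 253) = -555 + 417 = -138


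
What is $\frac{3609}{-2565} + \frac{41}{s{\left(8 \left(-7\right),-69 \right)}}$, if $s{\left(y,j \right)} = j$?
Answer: $- \frac{13118}{6555} \approx -2.0012$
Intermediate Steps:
$\frac{3609}{-2565} + \frac{41}{s{\left(8 \left(-7\right),-69 \right)}} = \frac{3609}{-2565} + \frac{41}{-69} = 3609 \left(- \frac{1}{2565}\right) + 41 \left(- \frac{1}{69}\right) = - \frac{401}{285} - \frac{41}{69} = - \frac{13118}{6555}$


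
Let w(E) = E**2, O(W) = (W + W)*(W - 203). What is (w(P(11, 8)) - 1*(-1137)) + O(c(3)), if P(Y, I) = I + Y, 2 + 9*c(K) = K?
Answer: 117686/81 ≈ 1452.9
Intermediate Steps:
c(K) = -2/9 + K/9
O(W) = 2*W*(-203 + W) (O(W) = (2*W)*(-203 + W) = 2*W*(-203 + W))
(w(P(11, 8)) - 1*(-1137)) + O(c(3)) = ((8 + 11)**2 - 1*(-1137)) + 2*(-2/9 + (1/9)*3)*(-203 + (-2/9 + (1/9)*3)) = (19**2 + 1137) + 2*(-2/9 + 1/3)*(-203 + (-2/9 + 1/3)) = (361 + 1137) + 2*(1/9)*(-203 + 1/9) = 1498 + 2*(1/9)*(-1826/9) = 1498 - 3652/81 = 117686/81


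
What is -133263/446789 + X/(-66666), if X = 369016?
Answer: -86878200391/14892817737 ≈ -5.8336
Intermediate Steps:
-133263/446789 + X/(-66666) = -133263/446789 + 369016/(-66666) = -133263*1/446789 + 369016*(-1/66666) = -133263/446789 - 184508/33333 = -86878200391/14892817737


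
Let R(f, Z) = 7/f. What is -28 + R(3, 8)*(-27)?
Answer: -91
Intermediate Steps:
-28 + R(3, 8)*(-27) = -28 + (7/3)*(-27) = -28 - 63 = -91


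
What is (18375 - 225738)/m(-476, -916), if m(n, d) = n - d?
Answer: -207363/440 ≈ -471.28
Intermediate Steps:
(18375 - 225738)/m(-476, -916) = (18375 - 225738)/(-476 - 1*(-916)) = -207363/(-476 + 916) = -207363/440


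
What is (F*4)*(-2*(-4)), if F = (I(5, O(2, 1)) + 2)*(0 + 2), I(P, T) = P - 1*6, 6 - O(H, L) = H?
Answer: 64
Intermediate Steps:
O(H, L) = 6 - H
I(P, T) = -6 + P (I(P, T) = P - 6 = -6 + P)
F = 2 (F = ((-6 + 5) + 2)*(0 + 2) = (-1 + 2)*2 = 1*2 = 2)
(F*4)*(-2*(-4)) = (2*4)*(-2*(-4)) = 8*8 = 64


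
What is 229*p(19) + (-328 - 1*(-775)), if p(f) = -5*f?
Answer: -21308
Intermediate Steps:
229*p(19) + (-328 - 1*(-775)) = 229*(-5*19) + (-328 - 1*(-775)) = 229*(-95) + (-328 + 775) = -21755 + 447 = -21308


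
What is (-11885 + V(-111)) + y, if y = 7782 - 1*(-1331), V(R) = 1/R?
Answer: -307693/111 ≈ -2772.0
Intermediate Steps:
y = 9113 (y = 7782 + 1331 = 9113)
(-11885 + V(-111)) + y = (-11885 + 1/(-111)) + 9113 = (-11885 - 1/111) + 9113 = -1319236/111 + 9113 = -307693/111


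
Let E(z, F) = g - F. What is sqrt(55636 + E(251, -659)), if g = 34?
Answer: sqrt(56329) ≈ 237.34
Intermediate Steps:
E(z, F) = 34 - F
sqrt(55636 + E(251, -659)) = sqrt(55636 + (34 - 1*(-659))) = sqrt(55636 + (34 + 659)) = sqrt(55636 + 693) = sqrt(56329)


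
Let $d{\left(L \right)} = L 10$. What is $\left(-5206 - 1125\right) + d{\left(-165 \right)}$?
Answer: $-7981$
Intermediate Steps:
$d{\left(L \right)} = 10 L$
$\left(-5206 - 1125\right) + d{\left(-165 \right)} = \left(-5206 - 1125\right) + 10 \left(-165\right) = -6331 - 1650 = -7981$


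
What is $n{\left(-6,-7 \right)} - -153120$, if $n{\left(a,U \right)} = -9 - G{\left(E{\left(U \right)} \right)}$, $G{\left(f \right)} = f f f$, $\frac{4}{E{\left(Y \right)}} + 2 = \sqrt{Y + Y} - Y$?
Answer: $\frac{9339771 \sqrt{14} + 13014499 i}{61 \sqrt{14} + 85 i} \approx 1.5311 \cdot 10^{5} + 0.24625 i$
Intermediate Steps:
$E{\left(Y \right)} = \frac{4}{-2 - Y + \sqrt{2} \sqrt{Y}}$ ($E{\left(Y \right)} = \frac{4}{-2 - \left(Y - \sqrt{Y + Y}\right)} = \frac{4}{-2 - \left(Y - \sqrt{2} \sqrt{Y}\right)} = \frac{4}{-2 + \left(\sqrt{2} \sqrt{Y} - Y\right)} = \frac{4}{-2 + \left(- Y + \sqrt{2} \sqrt{Y}\right)} = \frac{4}{-2 - Y + \sqrt{2} \sqrt{Y}}$)
$G{\left(f \right)} = f^{3}$ ($G{\left(f \right)} = f^{2} f = f^{3}$)
$n{\left(a,U \right)} = -9 + \frac{64}{\left(2 + U - \sqrt{2} \sqrt{U}\right)^{3}}$ ($n{\left(a,U \right)} = -9 - \left(- \frac{4}{2 + U - \sqrt{2} \sqrt{U}}\right)^{3} = -9 - - \frac{64}{\left(2 + U - \sqrt{2} \sqrt{U}\right)^{3}} = -9 + \frac{64}{\left(2 + U - \sqrt{2} \sqrt{U}\right)^{3}}$)
$n{\left(-6,-7 \right)} - -153120 = \left(-9 + \frac{64}{\left(2 - 7 - \sqrt{2} \sqrt{-7}\right)^{3}}\right) - -153120 = \left(-9 + \frac{64}{\left(2 - 7 - \sqrt{2} i \sqrt{7}\right)^{3}}\right) + 153120 = \left(-9 + \frac{64}{\left(2 - 7 - i \sqrt{14}\right)^{3}}\right) + 153120 = \left(-9 + \frac{64}{\left(-5 - i \sqrt{14}\right)^{3}}\right) + 153120 = 153111 + \frac{64}{\left(-5 - i \sqrt{14}\right)^{3}}$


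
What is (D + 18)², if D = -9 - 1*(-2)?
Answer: 121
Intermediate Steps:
D = -7 (D = -9 + 2 = -7)
(D + 18)² = (-7 + 18)² = 11² = 121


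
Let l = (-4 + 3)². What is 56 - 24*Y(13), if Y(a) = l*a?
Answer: -256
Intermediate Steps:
l = 1 (l = (-1)² = 1)
Y(a) = a (Y(a) = 1*a = a)
56 - 24*Y(13) = 56 - 24*13 = 56 - 312 = -256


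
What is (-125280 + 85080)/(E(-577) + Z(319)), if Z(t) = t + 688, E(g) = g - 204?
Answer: -20100/113 ≈ -177.88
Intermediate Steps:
E(g) = -204 + g
Z(t) = 688 + t
(-125280 + 85080)/(E(-577) + Z(319)) = (-125280 + 85080)/((-204 - 577) + (688 + 319)) = -40200/(-781 + 1007) = -40200/226 = -40200*1/226 = -20100/113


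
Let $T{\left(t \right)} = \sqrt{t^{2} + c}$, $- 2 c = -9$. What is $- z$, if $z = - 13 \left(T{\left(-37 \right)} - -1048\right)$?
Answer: $13624 + \frac{13 \sqrt{5494}}{2} \approx 14106.0$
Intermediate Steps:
$c = \frac{9}{2}$ ($c = \left(- \frac{1}{2}\right) \left(-9\right) = \frac{9}{2} \approx 4.5$)
$T{\left(t \right)} = \sqrt{\frac{9}{2} + t^{2}}$ ($T{\left(t \right)} = \sqrt{t^{2} + \frac{9}{2}} = \sqrt{\frac{9}{2} + t^{2}}$)
$z = -13624 - \frac{13 \sqrt{5494}}{2}$ ($z = - 13 \left(\frac{\sqrt{18 + 4 \left(-37\right)^{2}}}{2} - -1048\right) = - 13 \left(\frac{\sqrt{18 + 4 \cdot 1369}}{2} + 1048\right) = - 13 \left(\frac{\sqrt{18 + 5476}}{2} + 1048\right) = - 13 \left(\frac{\sqrt{5494}}{2} + 1048\right) = - 13 \left(1048 + \frac{\sqrt{5494}}{2}\right) = -13624 - \frac{13 \sqrt{5494}}{2} \approx -14106.0$)
$- z = - (-13624 - \frac{13 \sqrt{5494}}{2}) = 13624 + \frac{13 \sqrt{5494}}{2}$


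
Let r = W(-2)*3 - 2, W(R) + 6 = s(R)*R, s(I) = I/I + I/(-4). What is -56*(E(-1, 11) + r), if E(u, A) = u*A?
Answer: 2240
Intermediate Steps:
s(I) = 1 - I/4 (s(I) = 1 + I*(-¼) = 1 - I/4)
E(u, A) = A*u
W(R) = -6 + R*(1 - R/4) (W(R) = -6 + (1 - R/4)*R = -6 + R*(1 - R/4))
r = -29 (r = (-6 - 2 - ¼*(-2)²)*3 - 2 = (-6 - 2 - ¼*4)*3 - 2 = (-6 - 2 - 1)*3 - 2 = -9*3 - 2 = -27 - 2 = -29)
-56*(E(-1, 11) + r) = -56*(11*(-1) - 29) = -56*(-11 - 29) = -56*(-40) = 2240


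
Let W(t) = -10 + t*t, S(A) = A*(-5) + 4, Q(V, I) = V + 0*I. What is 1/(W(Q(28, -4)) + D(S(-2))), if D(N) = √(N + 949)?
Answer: 86/66457 - √107/199371 ≈ 0.0012422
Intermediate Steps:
Q(V, I) = V (Q(V, I) = V + 0 = V)
S(A) = 4 - 5*A (S(A) = -5*A + 4 = 4 - 5*A)
W(t) = -10 + t²
D(N) = √(949 + N)
1/(W(Q(28, -4)) + D(S(-2))) = 1/((-10 + 28²) + √(949 + (4 - 5*(-2)))) = 1/((-10 + 784) + √(949 + (4 + 10))) = 1/(774 + √(949 + 14)) = 1/(774 + √963) = 1/(774 + 3*√107)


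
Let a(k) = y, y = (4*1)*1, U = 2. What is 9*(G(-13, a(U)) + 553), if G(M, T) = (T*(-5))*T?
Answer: 4257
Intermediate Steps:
y = 4 (y = 4*1 = 4)
a(k) = 4
G(M, T) = -5*T² (G(M, T) = (-5*T)*T = -5*T²)
9*(G(-13, a(U)) + 553) = 9*(-5*4² + 553) = 9*(-5*16 + 553) = 9*(-80 + 553) = 9*473 = 4257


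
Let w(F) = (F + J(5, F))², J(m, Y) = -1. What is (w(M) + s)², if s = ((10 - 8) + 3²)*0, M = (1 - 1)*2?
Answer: 1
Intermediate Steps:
M = 0 (M = 0*2 = 0)
w(F) = (-1 + F)² (w(F) = (F - 1)² = (-1 + F)²)
s = 0 (s = (2 + 9)*0 = 11*0 = 0)
(w(M) + s)² = ((-1 + 0)² + 0)² = ((-1)² + 0)² = (1 + 0)² = 1² = 1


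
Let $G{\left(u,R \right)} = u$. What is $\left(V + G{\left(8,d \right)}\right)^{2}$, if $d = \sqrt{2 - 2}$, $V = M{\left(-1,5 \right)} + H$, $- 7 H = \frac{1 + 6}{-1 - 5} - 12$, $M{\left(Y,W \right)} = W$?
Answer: $\frac{390625}{1764} \approx 221.44$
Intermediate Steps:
$H = \frac{79}{42}$ ($H = - \frac{\frac{1 + 6}{-1 - 5} - 12}{7} = - \frac{\frac{7}{-6} - 12}{7} = - \frac{7 \left(- \frac{1}{6}\right) - 12}{7} = - \frac{- \frac{7}{6} - 12}{7} = \left(- \frac{1}{7}\right) \left(- \frac{79}{6}\right) = \frac{79}{42} \approx 1.881$)
$V = \frac{289}{42}$ ($V = 5 + \frac{79}{42} = \frac{289}{42} \approx 6.881$)
$d = 0$ ($d = \sqrt{0} = 0$)
$\left(V + G{\left(8,d \right)}\right)^{2} = \left(\frac{289}{42} + 8\right)^{2} = \left(\frac{625}{42}\right)^{2} = \frac{390625}{1764}$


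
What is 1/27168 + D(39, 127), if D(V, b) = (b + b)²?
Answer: 1752770689/27168 ≈ 64516.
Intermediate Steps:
D(V, b) = 4*b² (D(V, b) = (2*b)² = 4*b²)
1/27168 + D(39, 127) = 1/27168 + 4*127² = 1/27168 + 4*16129 = 1/27168 + 64516 = 1752770689/27168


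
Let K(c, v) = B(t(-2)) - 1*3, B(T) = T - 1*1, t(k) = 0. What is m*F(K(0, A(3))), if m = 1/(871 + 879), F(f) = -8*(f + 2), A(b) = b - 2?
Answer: 8/875 ≈ 0.0091429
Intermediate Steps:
B(T) = -1 + T (B(T) = T - 1 = -1 + T)
A(b) = -2 + b
K(c, v) = -4 (K(c, v) = (-1 + 0) - 1*3 = -1 - 3 = -4)
F(f) = -16 - 8*f (F(f) = -8*(2 + f) = -16 - 8*f)
m = 1/1750 ≈ 0.00057143
m*F(K(0, A(3))) = (-16 - 8*(-4))/1750 = (-16 + 32)/1750 = (1/1750)*16 = 8/875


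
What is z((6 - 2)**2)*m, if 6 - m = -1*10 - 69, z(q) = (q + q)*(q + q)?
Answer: 87040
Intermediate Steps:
z(q) = 4*q**2 (z(q) = (2*q)*(2*q) = 4*q**2)
m = 85 (m = 6 - (-1*10 - 69) = 6 - (-10 - 69) = 6 - 1*(-79) = 6 + 79 = 85)
z((6 - 2)**2)*m = (4*((6 - 2)**2)**2)*85 = (4*(4**2)**2)*85 = (4*16**2)*85 = (4*256)*85 = 1024*85 = 87040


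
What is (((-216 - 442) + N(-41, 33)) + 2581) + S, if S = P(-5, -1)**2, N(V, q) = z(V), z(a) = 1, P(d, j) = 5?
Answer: 1949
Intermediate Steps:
N(V, q) = 1
S = 25 (S = 5**2 = 25)
(((-216 - 442) + N(-41, 33)) + 2581) + S = (((-216 - 442) + 1) + 2581) + 25 = ((-658 + 1) + 2581) + 25 = (-657 + 2581) + 25 = 1924 + 25 = 1949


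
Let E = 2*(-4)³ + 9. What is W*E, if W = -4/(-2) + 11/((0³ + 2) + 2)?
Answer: -2261/4 ≈ -565.25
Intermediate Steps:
W = 19/4 (W = -4*(-½) + 11/((0 + 2) + 2) = 2 + 11/(2 + 2) = 2 + 11/4 = 19/4 ≈ 4.7500)
E = -119 (E = 2*(-64) + 9 = -128 + 9 = -119)
W*E = (19/4)*(-119) = -2261/4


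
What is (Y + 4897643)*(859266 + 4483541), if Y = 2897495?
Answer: 41647917872366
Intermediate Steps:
(Y + 4897643)*(859266 + 4483541) = (2897495 + 4897643)*(859266 + 4483541) = 7795138*5342807 = 41647917872366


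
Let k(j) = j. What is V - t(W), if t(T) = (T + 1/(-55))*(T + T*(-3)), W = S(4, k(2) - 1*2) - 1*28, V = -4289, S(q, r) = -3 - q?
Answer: -20215/11 ≈ -1837.7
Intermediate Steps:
W = -35 (W = (-3 - 1*4) - 1*28 = (-3 - 4) - 28 = -7 - 28 = -35)
t(T) = -2*T*(-1/55 + T) (t(T) = (T - 1/55)*(T - 3*T) = (-1/55 + T)*(-2*T) = -2*T*(-1/55 + T))
V - t(W) = -4289 - 2*(-35)*(1 - 55*(-35))/55 = -4289 - 2*(-35)*(1 + 1925)/55 = -4289 - 2*(-35)*1926/55 = -4289 - 1*(-26964/11) = -4289 + 26964/11 = -20215/11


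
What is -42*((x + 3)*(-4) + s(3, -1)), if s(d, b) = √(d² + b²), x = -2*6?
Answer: -1512 - 42*√10 ≈ -1644.8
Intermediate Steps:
x = -12
s(d, b) = √(b² + d²)
-42*((x + 3)*(-4) + s(3, -1)) = -42*((-12 + 3)*(-4) + √((-1)² + 3²)) = -42*(-9*(-4) + √(1 + 9)) = -42*(36 + √10) = -1512 - 42*√10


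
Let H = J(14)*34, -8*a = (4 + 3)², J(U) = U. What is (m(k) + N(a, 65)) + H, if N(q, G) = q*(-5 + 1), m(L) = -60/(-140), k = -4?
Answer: 7013/14 ≈ 500.93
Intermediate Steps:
m(L) = 3/7 (m(L) = -60*(-1/140) = 3/7)
a = -49/8 (a = -(4 + 3)²/8 = -⅛*7² = -⅛*49 = -49/8 ≈ -6.1250)
N(q, G) = -4*q (N(q, G) = q*(-4) = -4*q)
H = 476 (H = 14*34 = 476)
(m(k) + N(a, 65)) + H = (3/7 - 4*(-49/8)) + 476 = (3/7 + 49/2) + 476 = 349/14 + 476 = 7013/14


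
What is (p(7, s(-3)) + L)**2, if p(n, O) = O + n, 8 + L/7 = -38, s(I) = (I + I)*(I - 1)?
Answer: 84681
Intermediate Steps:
s(I) = 2*I*(-1 + I) (s(I) = (2*I)*(-1 + I) = 2*I*(-1 + I))
L = -322 (L = -56 + 7*(-38) = -56 - 266 = -322)
(p(7, s(-3)) + L)**2 = ((2*(-3)*(-1 - 3) + 7) - 322)**2 = ((2*(-3)*(-4) + 7) - 322)**2 = ((24 + 7) - 322)**2 = (31 - 322)**2 = (-291)**2 = 84681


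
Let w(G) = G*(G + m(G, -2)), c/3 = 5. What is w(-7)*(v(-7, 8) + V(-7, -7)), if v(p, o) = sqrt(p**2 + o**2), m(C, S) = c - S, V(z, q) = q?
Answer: 490 - 70*sqrt(113) ≈ -254.11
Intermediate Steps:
c = 15 (c = 3*5 = 15)
m(C, S) = 15 - S
v(p, o) = sqrt(o**2 + p**2)
w(G) = G*(17 + G) (w(G) = G*(G + (15 - 1*(-2))) = G*(G + (15 + 2)) = G*(G + 17) = G*(17 + G))
w(-7)*(v(-7, 8) + V(-7, -7)) = (-7*(17 - 7))*(sqrt(8**2 + (-7)**2) - 7) = (-7*10)*(sqrt(64 + 49) - 7) = -70*(sqrt(113) - 7) = -70*(-7 + sqrt(113)) = 490 - 70*sqrt(113)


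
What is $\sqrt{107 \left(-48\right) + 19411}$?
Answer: $5 \sqrt{571} \approx 119.48$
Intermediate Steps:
$\sqrt{107 \left(-48\right) + 19411} = \sqrt{-5136 + 19411} = \sqrt{14275} = 5 \sqrt{571}$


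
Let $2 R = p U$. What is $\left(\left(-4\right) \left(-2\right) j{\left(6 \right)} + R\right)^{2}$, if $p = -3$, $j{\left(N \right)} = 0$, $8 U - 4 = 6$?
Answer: $\frac{225}{64} \approx 3.5156$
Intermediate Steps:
$U = \frac{5}{4}$ ($U = \frac{1}{2} + \frac{1}{8} \cdot 6 = \frac{1}{2} + \frac{3}{4} = \frac{5}{4} \approx 1.25$)
$R = - \frac{15}{8}$ ($R = \frac{\left(-3\right) \frac{5}{4}}{2} = \frac{1}{2} \left(- \frac{15}{4}\right) = - \frac{15}{8} \approx -1.875$)
$\left(\left(-4\right) \left(-2\right) j{\left(6 \right)} + R\right)^{2} = \left(\left(-4\right) \left(-2\right) 0 - \frac{15}{8}\right)^{2} = \left(8 \cdot 0 - \frac{15}{8}\right)^{2} = \left(0 - \frac{15}{8}\right)^{2} = \left(- \frac{15}{8}\right)^{2} = \frac{225}{64}$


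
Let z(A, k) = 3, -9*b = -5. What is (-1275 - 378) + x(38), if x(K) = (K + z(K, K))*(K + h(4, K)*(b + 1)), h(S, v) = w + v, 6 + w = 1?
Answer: 6029/3 ≈ 2009.7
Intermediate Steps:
w = -5 (w = -6 + 1 = -5)
h(S, v) = -5 + v
b = 5/9 (b = -⅑*(-5) = 5/9 ≈ 0.55556)
x(K) = (3 + K)*(-70/9 + 23*K/9) (x(K) = (K + 3)*(K + (-5 + K)*(5/9 + 1)) = (3 + K)*(K + (-5 + K)*(14/9)) = (3 + K)*(K + (-70/9 + 14*K/9)) = (3 + K)*(-70/9 + 23*K/9))
(-1275 - 378) + x(38) = (-1275 - 378) + (-70/3 - ⅑*38 + (23/9)*38²) = -1653 + (-70/3 - 38/9 + (23/9)*1444) = -1653 + (-70/3 - 38/9 + 33212/9) = -1653 + 10988/3 = 6029/3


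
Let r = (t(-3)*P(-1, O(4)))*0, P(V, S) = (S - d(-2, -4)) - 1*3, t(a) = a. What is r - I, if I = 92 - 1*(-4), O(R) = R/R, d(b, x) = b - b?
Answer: -96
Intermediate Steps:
d(b, x) = 0
O(R) = 1
P(V, S) = -3 + S (P(V, S) = (S - 1*0) - 1*3 = (S + 0) - 3 = S - 3 = -3 + S)
I = 96 (I = 92 + 4 = 96)
r = 0 (r = -3*(-3 + 1)*0 = -3*(-2)*0 = 6*0 = 0)
r - I = 0 - 1*96 = 0 - 96 = -96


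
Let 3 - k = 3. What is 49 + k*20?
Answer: 49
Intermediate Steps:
k = 0 (k = 3 - 1*3 = 3 - 3 = 0)
49 + k*20 = 49 + 0*20 = 49 + 0 = 49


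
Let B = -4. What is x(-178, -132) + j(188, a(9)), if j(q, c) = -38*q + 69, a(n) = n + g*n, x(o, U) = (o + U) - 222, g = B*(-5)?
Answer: -7607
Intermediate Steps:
g = 20 (g = -4*(-5) = 20)
x(o, U) = -222 + U + o (x(o, U) = (U + o) - 222 = -222 + U + o)
a(n) = 21*n (a(n) = n + 20*n = 21*n)
j(q, c) = 69 - 38*q
x(-178, -132) + j(188, a(9)) = (-222 - 132 - 178) + (69 - 38*188) = -532 + (69 - 7144) = -532 - 7075 = -7607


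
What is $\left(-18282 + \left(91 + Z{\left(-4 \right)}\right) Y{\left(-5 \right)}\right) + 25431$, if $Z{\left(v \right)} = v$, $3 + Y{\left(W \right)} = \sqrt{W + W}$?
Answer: $6888 + 87 i \sqrt{10} \approx 6888.0 + 275.12 i$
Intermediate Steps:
$Y{\left(W \right)} = -3 + \sqrt{2} \sqrt{W}$ ($Y{\left(W \right)} = -3 + \sqrt{W + W} = -3 + \sqrt{2 W} = -3 + \sqrt{2} \sqrt{W}$)
$\left(-18282 + \left(91 + Z{\left(-4 \right)}\right) Y{\left(-5 \right)}\right) + 25431 = \left(-18282 + \left(91 - 4\right) \left(-3 + \sqrt{2} \sqrt{-5}\right)\right) + 25431 = \left(-18282 + 87 \left(-3 + \sqrt{2} i \sqrt{5}\right)\right) + 25431 = \left(-18282 + 87 \left(-3 + i \sqrt{10}\right)\right) + 25431 = \left(-18282 - \left(261 - 87 i \sqrt{10}\right)\right) + 25431 = \left(-18543 + 87 i \sqrt{10}\right) + 25431 = 6888 + 87 i \sqrt{10}$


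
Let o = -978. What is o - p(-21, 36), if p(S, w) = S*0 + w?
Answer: -1014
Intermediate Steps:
p(S, w) = w (p(S, w) = 0 + w = w)
o - p(-21, 36) = -978 - 1*36 = -978 - 36 = -1014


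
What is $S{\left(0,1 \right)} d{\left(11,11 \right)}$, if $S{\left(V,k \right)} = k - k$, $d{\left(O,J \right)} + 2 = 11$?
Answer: $0$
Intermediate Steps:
$d{\left(O,J \right)} = 9$ ($d{\left(O,J \right)} = -2 + 11 = 9$)
$S{\left(V,k \right)} = 0$
$S{\left(0,1 \right)} d{\left(11,11 \right)} = 0 \cdot 9 = 0$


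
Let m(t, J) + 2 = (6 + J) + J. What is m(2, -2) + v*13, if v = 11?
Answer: 143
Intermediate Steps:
m(t, J) = 4 + 2*J (m(t, J) = -2 + ((6 + J) + J) = -2 + (6 + 2*J) = 4 + 2*J)
m(2, -2) + v*13 = (4 + 2*(-2)) + 11*13 = (4 - 4) + 143 = 0 + 143 = 143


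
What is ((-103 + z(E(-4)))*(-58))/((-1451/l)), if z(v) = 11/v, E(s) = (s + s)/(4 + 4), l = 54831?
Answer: -362542572/1451 ≈ -2.4986e+5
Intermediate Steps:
E(s) = s/4 (E(s) = (2*s)/8 = (2*s)*(1/8) = s/4)
((-103 + z(E(-4)))*(-58))/((-1451/l)) = ((-103 + 11/(((1/4)*(-4))))*(-58))/((-1451/54831)) = ((-103 + 11/(-1))*(-58))/((-1451*1/54831)) = ((-103 + 11*(-1))*(-58))/(-1451/54831) = ((-103 - 11)*(-58))*(-54831/1451) = -114*(-58)*(-54831/1451) = 6612*(-54831/1451) = -362542572/1451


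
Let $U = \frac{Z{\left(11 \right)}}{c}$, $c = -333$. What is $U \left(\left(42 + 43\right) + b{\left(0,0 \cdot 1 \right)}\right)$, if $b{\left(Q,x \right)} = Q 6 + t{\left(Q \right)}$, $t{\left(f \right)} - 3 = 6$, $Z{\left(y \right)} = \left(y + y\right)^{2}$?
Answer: $- \frac{45496}{333} \approx -136.62$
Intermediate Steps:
$Z{\left(y \right)} = 4 y^{2}$ ($Z{\left(y \right)} = \left(2 y\right)^{2} = 4 y^{2}$)
$t{\left(f \right)} = 9$ ($t{\left(f \right)} = 3 + 6 = 9$)
$b{\left(Q,x \right)} = 9 + 6 Q$ ($b{\left(Q,x \right)} = Q 6 + 9 = 6 Q + 9 = 9 + 6 Q$)
$U = - \frac{484}{333}$ ($U = \frac{4 \cdot 11^{2}}{-333} = 4 \cdot 121 \left(- \frac{1}{333}\right) = 484 \left(- \frac{1}{333}\right) = - \frac{484}{333} \approx -1.4535$)
$U \left(\left(42 + 43\right) + b{\left(0,0 \cdot 1 \right)}\right) = - \frac{484 \left(\left(42 + 43\right) + \left(9 + 6 \cdot 0\right)\right)}{333} = - \frac{484 \left(85 + \left(9 + 0\right)\right)}{333} = - \frac{484 \left(85 + 9\right)}{333} = \left(- \frac{484}{333}\right) 94 = - \frac{45496}{333}$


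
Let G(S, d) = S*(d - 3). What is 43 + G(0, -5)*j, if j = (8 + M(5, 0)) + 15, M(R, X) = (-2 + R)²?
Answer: 43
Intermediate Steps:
G(S, d) = S*(-3 + d)
j = 32 (j = (8 + (-2 + 5)²) + 15 = (8 + 3²) + 15 = (8 + 9) + 15 = 17 + 15 = 32)
43 + G(0, -5)*j = 43 + (0*(-3 - 5))*32 = 43 + (0*(-8))*32 = 43 + 0*32 = 43 + 0 = 43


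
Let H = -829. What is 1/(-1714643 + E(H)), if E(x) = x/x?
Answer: -1/1714642 ≈ -5.8321e-7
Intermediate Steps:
E(x) = 1
1/(-1714643 + E(H)) = 1/(-1714643 + 1) = 1/(-1714642) = -1/1714642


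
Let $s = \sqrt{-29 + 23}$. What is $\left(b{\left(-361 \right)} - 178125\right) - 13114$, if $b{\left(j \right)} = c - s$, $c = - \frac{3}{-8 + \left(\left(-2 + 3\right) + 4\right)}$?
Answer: $-191238 - i \sqrt{6} \approx -1.9124 \cdot 10^{5} - 2.4495 i$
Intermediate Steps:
$c = 1$ ($c = - \frac{3}{-8 + \left(1 + 4\right)} = - \frac{3}{-8 + 5} = - \frac{3}{-3} = \left(-3\right) \left(- \frac{1}{3}\right) = 1$)
$s = i \sqrt{6}$ ($s = \sqrt{-6} = i \sqrt{6} \approx 2.4495 i$)
$b{\left(j \right)} = 1 - i \sqrt{6}$
$\left(b{\left(-361 \right)} - 178125\right) - 13114 = \left(\left(1 - i \sqrt{6}\right) - 178125\right) - 13114 = \left(-178124 - i \sqrt{6}\right) - 13114 = -191238 - i \sqrt{6}$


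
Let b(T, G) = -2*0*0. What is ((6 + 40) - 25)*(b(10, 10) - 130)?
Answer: -2730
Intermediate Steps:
b(T, G) = 0 (b(T, G) = 0*0 = 0)
((6 + 40) - 25)*(b(10, 10) - 130) = ((6 + 40) - 25)*(0 - 130) = (46 - 25)*(-130) = 21*(-130) = -2730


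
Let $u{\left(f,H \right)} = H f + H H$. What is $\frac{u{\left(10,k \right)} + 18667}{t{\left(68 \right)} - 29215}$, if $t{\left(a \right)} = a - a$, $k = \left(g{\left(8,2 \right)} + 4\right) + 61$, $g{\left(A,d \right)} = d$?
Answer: $- \frac{23826}{29215} \approx -0.81554$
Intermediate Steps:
$k = 67$ ($k = \left(2 + 4\right) + 61 = 6 + 61 = 67$)
$t{\left(a \right)} = 0$
$u{\left(f,H \right)} = H^{2} + H f$ ($u{\left(f,H \right)} = H f + H^{2} = H^{2} + H f$)
$\frac{u{\left(10,k \right)} + 18667}{t{\left(68 \right)} - 29215} = \frac{67 \left(67 + 10\right) + 18667}{0 - 29215} = \frac{67 \cdot 77 + 18667}{-29215} = \left(5159 + 18667\right) \left(- \frac{1}{29215}\right) = 23826 \left(- \frac{1}{29215}\right) = - \frac{23826}{29215}$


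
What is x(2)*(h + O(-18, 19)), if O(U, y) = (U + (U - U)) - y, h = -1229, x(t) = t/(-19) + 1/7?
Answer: -6330/133 ≈ -47.594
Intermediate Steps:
x(t) = ⅐ - t/19 (x(t) = t*(-1/19) + 1*(⅐) = -t/19 + ⅐ = ⅐ - t/19)
O(U, y) = U - y (O(U, y) = (U + 0) - y = U - y)
x(2)*(h + O(-18, 19)) = (⅐ - 1/19*2)*(-1229 + (-18 - 1*19)) = (⅐ - 2/19)*(-1229 + (-18 - 19)) = 5*(-1229 - 37)/133 = (5/133)*(-1266) = -6330/133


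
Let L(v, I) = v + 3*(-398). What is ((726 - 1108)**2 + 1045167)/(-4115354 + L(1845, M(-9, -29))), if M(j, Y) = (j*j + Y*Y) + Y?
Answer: -1191091/4114703 ≈ -0.28947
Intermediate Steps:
M(j, Y) = Y + Y**2 + j**2 (M(j, Y) = (j**2 + Y**2) + Y = (Y**2 + j**2) + Y = Y + Y**2 + j**2)
L(v, I) = -1194 + v (L(v, I) = v - 1194 = -1194 + v)
((726 - 1108)**2 + 1045167)/(-4115354 + L(1845, M(-9, -29))) = ((726 - 1108)**2 + 1045167)/(-4115354 + (-1194 + 1845)) = ((-382)**2 + 1045167)/(-4115354 + 651) = (145924 + 1045167)/(-4114703) = 1191091*(-1/4114703) = -1191091/4114703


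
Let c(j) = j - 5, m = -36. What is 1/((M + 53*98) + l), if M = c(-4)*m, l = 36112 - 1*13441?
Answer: 1/28189 ≈ 3.5475e-5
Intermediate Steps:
l = 22671 (l = 36112 - 13441 = 22671)
c(j) = -5 + j
M = 324 (M = (-5 - 4)*(-36) = -9*(-36) = 324)
1/((M + 53*98) + l) = 1/((324 + 53*98) + 22671) = 1/((324 + 5194) + 22671) = 1/(5518 + 22671) = 1/28189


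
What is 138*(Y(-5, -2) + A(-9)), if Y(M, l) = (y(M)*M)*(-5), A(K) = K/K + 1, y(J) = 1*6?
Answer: 20976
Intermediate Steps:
y(J) = 6
A(K) = 2 (A(K) = 1 + 1 = 2)
Y(M, l) = -30*M (Y(M, l) = (6*M)*(-5) = -30*M)
138*(Y(-5, -2) + A(-9)) = 138*(-30*(-5) + 2) = 138*(150 + 2) = 138*152 = 20976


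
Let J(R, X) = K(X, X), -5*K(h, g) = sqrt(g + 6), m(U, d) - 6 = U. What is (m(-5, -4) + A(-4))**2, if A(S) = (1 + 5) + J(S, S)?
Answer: (35 - sqrt(2))**2/25 ≈ 45.120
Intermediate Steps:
m(U, d) = 6 + U
K(h, g) = -sqrt(6 + g)/5 (K(h, g) = -sqrt(g + 6)/5 = -sqrt(6 + g)/5)
J(R, X) = -sqrt(6 + X)/5
A(S) = 6 - sqrt(6 + S)/5 (A(S) = (1 + 5) - sqrt(6 + S)/5 = 6 - sqrt(6 + S)/5)
(m(-5, -4) + A(-4))**2 = ((6 - 5) + (6 - sqrt(6 - 4)/5))**2 = (1 + (6 - sqrt(2)/5))**2 = (7 - sqrt(2)/5)**2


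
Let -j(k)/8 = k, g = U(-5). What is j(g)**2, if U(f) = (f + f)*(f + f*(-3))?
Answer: 640000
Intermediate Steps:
U(f) = -4*f**2 (U(f) = (2*f)*(f - 3*f) = (2*f)*(-2*f) = -4*f**2)
g = -100 (g = -4*(-5)**2 = -4*25 = -100)
j(k) = -8*k
j(g)**2 = (-8*(-100))**2 = 800**2 = 640000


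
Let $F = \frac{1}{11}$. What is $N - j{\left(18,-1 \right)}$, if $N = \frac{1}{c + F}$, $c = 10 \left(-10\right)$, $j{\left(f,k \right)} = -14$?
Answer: $\frac{15375}{1099} \approx 13.99$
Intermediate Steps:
$F = \frac{1}{11} \approx 0.090909$
$c = -100$
$N = - \frac{11}{1099}$ ($N = \frac{1}{-100 + \frac{1}{11}} = \frac{1}{- \frac{1099}{11}} = - \frac{11}{1099} \approx -0.010009$)
$N - j{\left(18,-1 \right)} = - \frac{11}{1099} - -14 = - \frac{11}{1099} + 14 = \frac{15375}{1099}$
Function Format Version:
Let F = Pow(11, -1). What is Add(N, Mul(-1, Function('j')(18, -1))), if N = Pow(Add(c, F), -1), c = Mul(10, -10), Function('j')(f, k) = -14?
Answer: Rational(15375, 1099) ≈ 13.990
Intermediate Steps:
F = Rational(1, 11) ≈ 0.090909
c = -100
N = Rational(-11, 1099) (N = Pow(Add(-100, Rational(1, 11)), -1) = Pow(Rational(-1099, 11), -1) = Rational(-11, 1099) ≈ -0.010009)
Add(N, Mul(-1, Function('j')(18, -1))) = Add(Rational(-11, 1099), Mul(-1, -14)) = Add(Rational(-11, 1099), 14) = Rational(15375, 1099)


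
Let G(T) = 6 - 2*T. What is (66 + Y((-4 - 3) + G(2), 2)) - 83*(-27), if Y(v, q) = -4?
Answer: 2303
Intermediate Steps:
(66 + Y((-4 - 3) + G(2), 2)) - 83*(-27) = (66 - 4) - 83*(-27) = 62 + 2241 = 2303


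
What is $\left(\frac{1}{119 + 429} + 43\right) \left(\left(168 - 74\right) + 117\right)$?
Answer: $\frac{4972215}{548} \approx 9073.4$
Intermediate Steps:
$\left(\frac{1}{119 + 429} + 43\right) \left(\left(168 - 74\right) + 117\right) = \left(\frac{1}{548} + 43\right) \left(94 + 117\right) = \left(\frac{1}{548} + 43\right) 211 = \frac{23565}{548} \cdot 211 = \frac{4972215}{548}$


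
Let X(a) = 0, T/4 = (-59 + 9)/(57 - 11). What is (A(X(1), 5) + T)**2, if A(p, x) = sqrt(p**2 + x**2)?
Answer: 225/529 ≈ 0.42533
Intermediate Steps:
T = -100/23 (T = 4*((-59 + 9)/(57 - 11)) = 4*(-50/46) = 4*(-50*1/46) = 4*(-25/23) = -100/23 ≈ -4.3478)
(A(X(1), 5) + T)**2 = (sqrt(0**2 + 5**2) - 100/23)**2 = (sqrt(0 + 25) - 100/23)**2 = (sqrt(25) - 100/23)**2 = (5 - 100/23)**2 = (15/23)**2 = 225/529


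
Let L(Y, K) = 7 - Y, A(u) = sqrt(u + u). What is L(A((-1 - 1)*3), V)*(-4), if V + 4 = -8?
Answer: -28 + 8*I*sqrt(3) ≈ -28.0 + 13.856*I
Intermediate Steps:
V = -12 (V = -4 - 8 = -12)
A(u) = sqrt(2)*sqrt(u) (A(u) = sqrt(2*u) = sqrt(2)*sqrt(u))
L(A((-1 - 1)*3), V)*(-4) = (7 - sqrt(2)*sqrt((-1 - 1)*3))*(-4) = (7 - sqrt(2)*sqrt(-2*3))*(-4) = (7 - sqrt(2)*sqrt(-6))*(-4) = (7 - sqrt(2)*I*sqrt(6))*(-4) = (7 - 2*I*sqrt(3))*(-4) = -28 + 8*I*sqrt(3)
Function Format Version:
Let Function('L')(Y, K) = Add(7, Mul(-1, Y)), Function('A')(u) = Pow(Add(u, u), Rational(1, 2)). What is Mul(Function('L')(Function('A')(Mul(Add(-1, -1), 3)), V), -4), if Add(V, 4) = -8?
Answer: Add(-28, Mul(8, I, Pow(3, Rational(1, 2)))) ≈ Add(-28.000, Mul(13.856, I))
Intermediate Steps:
V = -12 (V = Add(-4, -8) = -12)
Function('A')(u) = Mul(Pow(2, Rational(1, 2)), Pow(u, Rational(1, 2))) (Function('A')(u) = Pow(Mul(2, u), Rational(1, 2)) = Mul(Pow(2, Rational(1, 2)), Pow(u, Rational(1, 2))))
Mul(Function('L')(Function('A')(Mul(Add(-1, -1), 3)), V), -4) = Mul(Add(7, Mul(-1, Mul(Pow(2, Rational(1, 2)), Pow(Mul(Add(-1, -1), 3), Rational(1, 2))))), -4) = Mul(Add(7, Mul(-1, Mul(Pow(2, Rational(1, 2)), Pow(Mul(-2, 3), Rational(1, 2))))), -4) = Mul(Add(7, Mul(-1, Mul(Pow(2, Rational(1, 2)), Pow(-6, Rational(1, 2))))), -4) = Mul(Add(7, Mul(-1, Mul(Pow(2, Rational(1, 2)), Mul(I, Pow(6, Rational(1, 2)))))), -4) = Mul(Add(7, Mul(-1, Mul(2, I, Pow(3, Rational(1, 2))))), -4) = Mul(Add(7, Mul(-2, I, Pow(3, Rational(1, 2)))), -4) = Add(-28, Mul(8, I, Pow(3, Rational(1, 2))))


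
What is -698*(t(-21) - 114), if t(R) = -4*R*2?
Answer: -37692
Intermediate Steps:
t(R) = -8*R
-698*(t(-21) - 114) = -698*(-8*(-21) - 114) = -698*(168 - 114) = -698*54 = -37692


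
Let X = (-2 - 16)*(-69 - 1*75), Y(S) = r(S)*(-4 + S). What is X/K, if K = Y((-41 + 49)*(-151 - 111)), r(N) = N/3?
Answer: 81/45850 ≈ 0.0017666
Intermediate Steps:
r(N) = N/3 (r(N) = N*(⅓) = N/3)
Y(S) = S*(-4 + S)/3 (Y(S) = (S/3)*(-4 + S) = S*(-4 + S)/3)
K = 1467200 (K = ((-41 + 49)*(-151 - 111))*(-4 + (-41 + 49)*(-151 - 111))/3 = (8*(-262))*(-4 + 8*(-262))/3 = (⅓)*(-2096)*(-4 - 2096) = (⅓)*(-2096)*(-2100) = 1467200)
X = 2592 (X = -18*(-69 - 75) = -18*(-144) = 2592)
X/K = 2592/1467200 = 2592*(1/1467200) = 81/45850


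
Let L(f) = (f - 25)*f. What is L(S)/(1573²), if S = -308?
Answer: 9324/224939 ≈ 0.041451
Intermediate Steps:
L(f) = f*(-25 + f) (L(f) = (-25 + f)*f = f*(-25 + f))
L(S)/(1573²) = (-308*(-25 - 308))/(1573²) = -308*(-333)/2474329 = 102564*(1/2474329) = 9324/224939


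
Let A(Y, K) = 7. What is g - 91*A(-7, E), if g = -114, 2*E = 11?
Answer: -751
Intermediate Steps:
E = 11/2 (E = (½)*11 = 11/2 ≈ 5.5000)
g - 91*A(-7, E) = -114 - 91*7 = -114 - 637 = -751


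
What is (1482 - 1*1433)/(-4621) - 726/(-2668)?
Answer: 1612057/6164414 ≈ 0.26151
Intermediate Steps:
(1482 - 1*1433)/(-4621) - 726/(-2668) = (1482 - 1433)*(-1/4621) - 726*(-1/2668) = 49*(-1/4621) + 363/1334 = -49/4621 + 363/1334 = 1612057/6164414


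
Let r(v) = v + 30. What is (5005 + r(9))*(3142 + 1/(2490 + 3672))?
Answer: 3756034970/237 ≈ 1.5848e+7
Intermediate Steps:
r(v) = 30 + v
(5005 + r(9))*(3142 + 1/(2490 + 3672)) = (5005 + (30 + 9))*(3142 + 1/(2490 + 3672)) = (5005 + 39)*(3142 + 1/6162) = 5044*(3142 + 1/6162) = 5044*(19361005/6162) = 3756034970/237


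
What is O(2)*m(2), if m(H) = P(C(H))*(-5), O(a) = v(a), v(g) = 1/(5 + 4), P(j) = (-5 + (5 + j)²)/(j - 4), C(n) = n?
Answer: 110/9 ≈ 12.222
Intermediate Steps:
P(j) = (-5 + (5 + j)²)/(-4 + j)
v(g) = ⅑ (v(g) = 1/9 = ⅑)
O(a) = ⅑
m(H) = -5*(-5 + (5 + H)²)/(-4 + H) (m(H) = ((-5 + (5 + H)²)/(-4 + H))*(-5) = -5*(-5 + (5 + H)²)/(-4 + H))
O(2)*m(2) = (5*(5 - (5 + 2)²)/(-4 + 2))/9 = (5*(5 - 1*7²)/(-2))/9 = (5*(-½)*(5 - 1*49))/9 = (5*(-½)*(5 - 49))/9 = (5*(-½)*(-44))/9 = (⅑)*110 = 110/9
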